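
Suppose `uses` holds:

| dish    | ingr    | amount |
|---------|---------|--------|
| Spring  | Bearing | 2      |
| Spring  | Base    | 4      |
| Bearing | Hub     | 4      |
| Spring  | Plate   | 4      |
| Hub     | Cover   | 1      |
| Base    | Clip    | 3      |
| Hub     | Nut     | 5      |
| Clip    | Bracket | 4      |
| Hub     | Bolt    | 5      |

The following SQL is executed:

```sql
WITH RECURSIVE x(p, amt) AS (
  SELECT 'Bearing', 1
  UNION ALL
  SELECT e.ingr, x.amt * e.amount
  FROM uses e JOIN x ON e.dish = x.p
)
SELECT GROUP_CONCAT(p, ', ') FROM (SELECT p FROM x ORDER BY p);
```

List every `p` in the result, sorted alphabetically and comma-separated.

Bearing, Bolt, Cover, Hub, Nut

Base: (Bearing, amt=1).
Iteration 1: components of {Bearing} -> Hub = 1*4 = 4.
Iteration 2: components of {Hub} -> Bolt = 4*5 = 20, Cover = 4*1 = 4, Nut = 4*5 = 20.
Iteration 3: no further components; recursion stops.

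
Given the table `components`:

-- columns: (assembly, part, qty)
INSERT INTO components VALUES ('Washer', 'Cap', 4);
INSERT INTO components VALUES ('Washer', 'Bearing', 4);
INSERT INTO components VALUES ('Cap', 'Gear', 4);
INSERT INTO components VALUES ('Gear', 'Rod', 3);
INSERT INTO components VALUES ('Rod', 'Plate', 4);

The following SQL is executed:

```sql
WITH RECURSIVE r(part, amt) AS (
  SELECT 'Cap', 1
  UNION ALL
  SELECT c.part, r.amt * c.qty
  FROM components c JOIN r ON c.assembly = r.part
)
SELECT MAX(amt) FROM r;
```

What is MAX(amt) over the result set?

Base: (Cap, amt=1).
Iteration 1: components of {Cap} -> Gear = 1*4 = 4.
Iteration 2: components of {Gear} -> Rod = 4*3 = 12.
Iteration 3: components of {Rod} -> Plate = 12*4 = 48.
Iteration 4: no further components; recursion stops.
amt values: 1, 4, 12, 48; the maximum is 48.

48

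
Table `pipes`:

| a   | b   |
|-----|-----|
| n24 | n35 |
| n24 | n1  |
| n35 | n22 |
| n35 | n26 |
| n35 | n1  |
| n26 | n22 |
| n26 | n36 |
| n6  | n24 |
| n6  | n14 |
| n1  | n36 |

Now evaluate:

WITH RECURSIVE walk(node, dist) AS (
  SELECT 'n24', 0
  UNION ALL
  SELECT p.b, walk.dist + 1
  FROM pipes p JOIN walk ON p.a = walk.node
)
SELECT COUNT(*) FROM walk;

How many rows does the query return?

Base: (n24, dist=0).
Iteration 1: edges from {n24} -> (n1, dist=1), (n35, dist=1).
Iteration 2: edges from {n1,n35} -> (n1, dist=2), (n22, dist=2), (n26, dist=2), (n36, dist=2).
Iteration 3: edges from {n1,n22,n26,n36} -> (n22, dist=3), (n36, dist=3) x2. [UNION ALL keeps all 3 new rows, including repeats]
Iteration 4: no outgoing edges from {n22,n36}; recursion stops.
Total rows emitted: 10.

10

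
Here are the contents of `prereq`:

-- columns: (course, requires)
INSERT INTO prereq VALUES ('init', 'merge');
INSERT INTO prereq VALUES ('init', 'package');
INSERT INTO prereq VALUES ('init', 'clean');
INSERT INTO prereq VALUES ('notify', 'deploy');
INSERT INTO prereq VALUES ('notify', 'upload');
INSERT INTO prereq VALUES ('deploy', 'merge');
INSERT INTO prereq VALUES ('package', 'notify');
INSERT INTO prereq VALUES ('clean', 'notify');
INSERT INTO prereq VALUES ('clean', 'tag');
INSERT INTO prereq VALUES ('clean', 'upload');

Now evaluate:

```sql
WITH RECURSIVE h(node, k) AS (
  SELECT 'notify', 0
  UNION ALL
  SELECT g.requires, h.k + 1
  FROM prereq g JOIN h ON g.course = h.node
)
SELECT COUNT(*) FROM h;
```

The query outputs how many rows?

4

Base: (notify, k=0).
Iteration 1: edges from {notify} -> (deploy, k=1), (upload, k=1).
Iteration 2: edges from {deploy,upload} -> (merge, k=2).
Iteration 3: no outgoing edges from {merge}; recursion stops.
Total rows emitted: 4.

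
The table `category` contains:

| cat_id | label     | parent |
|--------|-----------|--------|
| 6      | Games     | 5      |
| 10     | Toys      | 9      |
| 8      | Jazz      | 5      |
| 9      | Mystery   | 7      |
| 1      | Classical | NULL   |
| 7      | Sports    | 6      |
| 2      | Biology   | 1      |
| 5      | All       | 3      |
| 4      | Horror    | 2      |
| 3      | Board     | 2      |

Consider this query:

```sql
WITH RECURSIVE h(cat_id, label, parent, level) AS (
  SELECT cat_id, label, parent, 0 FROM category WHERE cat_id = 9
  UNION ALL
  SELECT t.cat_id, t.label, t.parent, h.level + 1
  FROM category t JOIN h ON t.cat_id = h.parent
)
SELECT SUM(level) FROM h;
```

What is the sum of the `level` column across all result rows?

21

Base: cat_id=9 (Mystery), parent=7, level 0.
Iteration 1: join on cat_id=7 -> Sports (id 7, parent=6, level 1).
Iteration 2: join on cat_id=6 -> Games (id 6, parent=5, level 2).
Iteration 3: join on cat_id=5 -> All (id 5, parent=3, level 3).
Iteration 4: join on cat_id=3 -> Board (id 3, parent=2, level 4).
Iteration 5: join on cat_id=2 -> Biology (id 2, parent=1, level 5).
Iteration 6: join on cat_id=1 -> Classical (id 1, parent=NULL, level 6).
Iteration 7: parent is NULL; no match; recursion stops.
SUM(level) = 0 + 1 + 2 + 3 + 4 + 5 + 6 = 21.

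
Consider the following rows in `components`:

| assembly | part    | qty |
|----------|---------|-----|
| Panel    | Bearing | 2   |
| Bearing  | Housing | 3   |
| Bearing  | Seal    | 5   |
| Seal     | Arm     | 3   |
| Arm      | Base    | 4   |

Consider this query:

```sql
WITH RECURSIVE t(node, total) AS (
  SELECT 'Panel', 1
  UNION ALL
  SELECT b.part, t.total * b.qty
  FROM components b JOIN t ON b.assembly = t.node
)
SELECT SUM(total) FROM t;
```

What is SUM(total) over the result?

169

Base: (Panel, total=1).
Iteration 1: components of {Panel} -> Bearing = 1*2 = 2.
Iteration 2: components of {Bearing} -> Housing = 2*3 = 6, Seal = 2*5 = 10.
Iteration 3: components of {Housing,Seal} -> Arm = 10*3 = 30.
Iteration 4: components of {Arm} -> Base = 30*4 = 120.
Iteration 5: no further components; recursion stops.
SUM(total) = 1 + 2 + 6 + 10 + 30 + 120 = 169.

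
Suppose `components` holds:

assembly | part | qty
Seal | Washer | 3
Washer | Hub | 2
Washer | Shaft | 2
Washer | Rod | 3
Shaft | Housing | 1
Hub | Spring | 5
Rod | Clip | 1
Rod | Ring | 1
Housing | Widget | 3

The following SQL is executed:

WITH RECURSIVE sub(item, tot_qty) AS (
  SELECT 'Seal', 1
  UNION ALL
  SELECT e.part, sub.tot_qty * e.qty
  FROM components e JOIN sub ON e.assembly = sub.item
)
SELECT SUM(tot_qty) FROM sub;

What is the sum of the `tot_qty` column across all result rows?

97

Base: (Seal, tot_qty=1).
Iteration 1: components of {Seal} -> Washer = 1*3 = 3.
Iteration 2: components of {Washer} -> Hub = 3*2 = 6, Rod = 3*3 = 9, Shaft = 3*2 = 6.
Iteration 3: components of {Hub,Rod,Shaft} -> Clip = 9*1 = 9, Housing = 6*1 = 6, Ring = 9*1 = 9, Spring = 6*5 = 30.
Iteration 4: components of {Clip,Housing,Ring,Spring} -> Widget = 6*3 = 18.
Iteration 5: no further components; recursion stops.
SUM(tot_qty) = 1 + 3 + 6 + 6 + 9 + 30 + 6 + 9 + 9 + 18 = 97.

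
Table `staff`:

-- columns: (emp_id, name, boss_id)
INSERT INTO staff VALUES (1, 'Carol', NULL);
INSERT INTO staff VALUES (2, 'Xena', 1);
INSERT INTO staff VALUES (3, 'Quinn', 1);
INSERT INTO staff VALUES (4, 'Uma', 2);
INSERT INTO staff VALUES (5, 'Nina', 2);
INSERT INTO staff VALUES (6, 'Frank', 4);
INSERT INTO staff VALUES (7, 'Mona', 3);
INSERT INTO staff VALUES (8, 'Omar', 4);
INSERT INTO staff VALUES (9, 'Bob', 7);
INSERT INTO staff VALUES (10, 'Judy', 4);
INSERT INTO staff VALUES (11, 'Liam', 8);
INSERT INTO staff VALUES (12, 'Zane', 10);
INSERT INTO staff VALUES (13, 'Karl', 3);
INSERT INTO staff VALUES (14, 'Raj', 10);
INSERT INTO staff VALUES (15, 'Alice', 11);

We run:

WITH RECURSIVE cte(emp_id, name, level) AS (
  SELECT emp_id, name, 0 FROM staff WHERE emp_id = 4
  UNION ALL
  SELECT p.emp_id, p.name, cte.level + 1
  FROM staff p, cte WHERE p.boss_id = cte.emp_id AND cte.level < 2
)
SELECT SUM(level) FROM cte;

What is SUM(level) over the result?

Base: emp_id=4 (Uma) at level 0.
Iteration 1: rows with boss_id in {4} -> Frank (id 6, level 1), Omar (id 8, level 1), Judy (id 10, level 1).
Iteration 2: rows with boss_id in {6,8,10} -> Liam (id 11, level 2), Zane (id 12, level 2), Raj (id 14, level 2).
Iteration 3: level < 2 fails for all current rows; recursion stops.
SUM(level) = 0 + 1 + 1 + 1 + 2 + 2 + 2 = 9.

9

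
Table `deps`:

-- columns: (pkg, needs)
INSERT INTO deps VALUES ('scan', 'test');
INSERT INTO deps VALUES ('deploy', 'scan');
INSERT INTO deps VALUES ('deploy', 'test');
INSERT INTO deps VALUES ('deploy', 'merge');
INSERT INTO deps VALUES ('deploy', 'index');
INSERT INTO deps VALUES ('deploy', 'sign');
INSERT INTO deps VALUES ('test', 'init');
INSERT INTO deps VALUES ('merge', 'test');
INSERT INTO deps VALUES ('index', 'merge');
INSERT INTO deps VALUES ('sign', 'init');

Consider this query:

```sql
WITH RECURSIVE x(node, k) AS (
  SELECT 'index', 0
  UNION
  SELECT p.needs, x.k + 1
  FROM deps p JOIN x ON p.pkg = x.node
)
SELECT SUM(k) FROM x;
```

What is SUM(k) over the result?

Base: (index, k=0).
Iteration 1: edges from {index} -> (merge, k=1).
Iteration 2: edges from {merge} -> (test, k=2).
Iteration 3: edges from {test} -> (init, k=3).
Iteration 4: no outgoing edges from {init}; recursion stops.
SUM(k) = 0 + 1 + 2 + 3 = 6.

6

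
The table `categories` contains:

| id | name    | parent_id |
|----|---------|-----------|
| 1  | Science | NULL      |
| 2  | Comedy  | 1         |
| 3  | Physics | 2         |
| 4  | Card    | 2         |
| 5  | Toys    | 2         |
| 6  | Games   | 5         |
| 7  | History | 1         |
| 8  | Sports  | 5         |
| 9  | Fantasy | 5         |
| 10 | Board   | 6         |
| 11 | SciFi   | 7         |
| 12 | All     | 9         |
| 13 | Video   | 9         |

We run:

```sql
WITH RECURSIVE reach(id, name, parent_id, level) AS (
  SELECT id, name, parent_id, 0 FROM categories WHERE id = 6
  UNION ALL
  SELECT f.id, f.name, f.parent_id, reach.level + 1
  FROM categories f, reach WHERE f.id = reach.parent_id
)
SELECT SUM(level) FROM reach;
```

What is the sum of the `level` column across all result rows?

Base: id=6 (Games), parent_id=5, level 0.
Iteration 1: join on id=5 -> Toys (id 5, parent_id=2, level 1).
Iteration 2: join on id=2 -> Comedy (id 2, parent_id=1, level 2).
Iteration 3: join on id=1 -> Science (id 1, parent_id=NULL, level 3).
Iteration 4: parent_id is NULL; no match; recursion stops.
SUM(level) = 0 + 1 + 2 + 3 = 6.

6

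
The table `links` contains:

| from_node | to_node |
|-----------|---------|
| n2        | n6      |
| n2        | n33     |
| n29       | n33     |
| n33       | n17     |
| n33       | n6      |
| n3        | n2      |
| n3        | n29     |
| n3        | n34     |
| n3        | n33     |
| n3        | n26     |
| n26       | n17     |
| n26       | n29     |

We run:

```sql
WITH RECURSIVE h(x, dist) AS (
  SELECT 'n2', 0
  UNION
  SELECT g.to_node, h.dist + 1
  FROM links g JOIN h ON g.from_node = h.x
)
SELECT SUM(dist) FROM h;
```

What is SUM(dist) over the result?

Base: (n2, dist=0).
Iteration 1: edges from {n2} -> (n33, dist=1), (n6, dist=1).
Iteration 2: edges from {n33,n6} -> (n17, dist=2), (n6, dist=2).
Iteration 3: no outgoing edges from {n17,n6}; recursion stops.
SUM(dist) = 0 + 1 + 1 + 2 + 2 = 6.

6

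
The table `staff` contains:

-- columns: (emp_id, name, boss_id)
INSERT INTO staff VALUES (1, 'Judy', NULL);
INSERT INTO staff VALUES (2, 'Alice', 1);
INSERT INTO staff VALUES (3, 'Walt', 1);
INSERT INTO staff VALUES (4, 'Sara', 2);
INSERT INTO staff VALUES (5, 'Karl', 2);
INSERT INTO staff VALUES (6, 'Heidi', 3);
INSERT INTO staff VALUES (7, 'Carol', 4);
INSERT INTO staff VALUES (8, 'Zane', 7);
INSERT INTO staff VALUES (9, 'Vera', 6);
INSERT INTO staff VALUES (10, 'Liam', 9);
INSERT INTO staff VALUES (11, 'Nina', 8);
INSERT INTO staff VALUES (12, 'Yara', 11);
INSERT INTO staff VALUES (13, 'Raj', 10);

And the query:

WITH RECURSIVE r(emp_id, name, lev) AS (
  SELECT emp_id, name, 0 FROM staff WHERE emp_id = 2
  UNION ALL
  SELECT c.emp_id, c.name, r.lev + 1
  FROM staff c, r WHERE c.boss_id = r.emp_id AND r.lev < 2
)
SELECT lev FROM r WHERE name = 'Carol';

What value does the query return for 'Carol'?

Base: emp_id=2 (Alice) at lev 0.
Iteration 1: rows with boss_id in {2} -> Sara (id 4, lev 1), Karl (id 5, lev 1).
Iteration 2: rows with boss_id in {4,5} -> Carol (id 7, lev 2).
Iteration 3: lev < 2 fails for all current rows; recursion stops.

2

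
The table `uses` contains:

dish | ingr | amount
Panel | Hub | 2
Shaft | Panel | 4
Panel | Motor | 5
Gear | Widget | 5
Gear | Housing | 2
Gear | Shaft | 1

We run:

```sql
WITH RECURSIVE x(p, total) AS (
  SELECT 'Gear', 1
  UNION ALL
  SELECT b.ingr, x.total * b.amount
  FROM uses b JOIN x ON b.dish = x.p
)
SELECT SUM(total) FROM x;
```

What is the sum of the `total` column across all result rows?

Base: (Gear, total=1).
Iteration 1: components of {Gear} -> Housing = 1*2 = 2, Shaft = 1*1 = 1, Widget = 1*5 = 5.
Iteration 2: components of {Housing,Shaft,Widget} -> Panel = 1*4 = 4.
Iteration 3: components of {Panel} -> Hub = 4*2 = 8, Motor = 4*5 = 20.
Iteration 4: no further components; recursion stops.
SUM(total) = 1 + 1 + 5 + 2 + 4 + 20 + 8 = 41.

41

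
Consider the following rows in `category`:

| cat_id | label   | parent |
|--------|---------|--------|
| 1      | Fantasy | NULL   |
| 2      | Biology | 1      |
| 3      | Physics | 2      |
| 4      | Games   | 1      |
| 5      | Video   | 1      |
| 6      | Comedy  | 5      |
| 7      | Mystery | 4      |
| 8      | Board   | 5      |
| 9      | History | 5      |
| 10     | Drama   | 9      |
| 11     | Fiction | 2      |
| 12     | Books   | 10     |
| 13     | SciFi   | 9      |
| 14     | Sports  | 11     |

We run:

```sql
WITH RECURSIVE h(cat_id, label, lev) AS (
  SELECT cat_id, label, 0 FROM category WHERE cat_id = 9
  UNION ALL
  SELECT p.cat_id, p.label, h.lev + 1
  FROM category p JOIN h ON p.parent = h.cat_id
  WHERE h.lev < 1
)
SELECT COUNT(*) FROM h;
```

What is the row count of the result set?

Base: cat_id=9 (History) at lev 0.
Iteration 1: rows with parent in {9} -> Drama (id 10, lev 1), SciFi (id 13, lev 1).
Iteration 2: lev < 1 fails for all current rows; recursion stops.
Total rows emitted: 3.

3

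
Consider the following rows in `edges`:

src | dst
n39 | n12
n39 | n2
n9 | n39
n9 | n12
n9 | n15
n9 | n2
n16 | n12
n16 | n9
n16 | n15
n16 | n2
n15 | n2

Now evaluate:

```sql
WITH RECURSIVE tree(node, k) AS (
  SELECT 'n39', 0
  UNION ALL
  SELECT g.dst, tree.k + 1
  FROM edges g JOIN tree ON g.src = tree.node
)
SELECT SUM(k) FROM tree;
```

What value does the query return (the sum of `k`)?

Base: (n39, k=0).
Iteration 1: edges from {n39} -> (n12, k=1), (n2, k=1).
Iteration 2: no outgoing edges from {n12,n2}; recursion stops.
SUM(k) = 0 + 1 + 1 = 2.

2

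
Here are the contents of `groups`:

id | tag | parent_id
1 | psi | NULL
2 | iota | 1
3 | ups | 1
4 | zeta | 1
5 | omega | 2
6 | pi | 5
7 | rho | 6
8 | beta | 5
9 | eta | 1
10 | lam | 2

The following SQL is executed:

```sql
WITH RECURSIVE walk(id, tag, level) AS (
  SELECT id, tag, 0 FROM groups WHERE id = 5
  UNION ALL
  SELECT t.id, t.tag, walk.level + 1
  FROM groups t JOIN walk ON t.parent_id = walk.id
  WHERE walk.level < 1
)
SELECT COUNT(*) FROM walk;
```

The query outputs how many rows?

3

Base: id=5 (omega) at level 0.
Iteration 1: rows with parent_id in {5} -> pi (id 6, level 1), beta (id 8, level 1).
Iteration 2: level < 1 fails for all current rows; recursion stops.
Total rows emitted: 3.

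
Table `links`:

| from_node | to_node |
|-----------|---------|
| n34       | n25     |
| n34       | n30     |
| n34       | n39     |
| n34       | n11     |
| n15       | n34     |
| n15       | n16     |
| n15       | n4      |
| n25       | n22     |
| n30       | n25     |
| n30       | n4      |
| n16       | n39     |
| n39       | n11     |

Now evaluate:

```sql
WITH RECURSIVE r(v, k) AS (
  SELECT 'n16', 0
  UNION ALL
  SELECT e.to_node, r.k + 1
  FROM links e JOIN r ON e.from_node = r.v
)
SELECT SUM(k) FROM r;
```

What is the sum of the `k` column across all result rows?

Base: (n16, k=0).
Iteration 1: edges from {n16} -> (n39, k=1).
Iteration 2: edges from {n39} -> (n11, k=2).
Iteration 3: no outgoing edges from {n11}; recursion stops.
SUM(k) = 0 + 1 + 2 = 3.

3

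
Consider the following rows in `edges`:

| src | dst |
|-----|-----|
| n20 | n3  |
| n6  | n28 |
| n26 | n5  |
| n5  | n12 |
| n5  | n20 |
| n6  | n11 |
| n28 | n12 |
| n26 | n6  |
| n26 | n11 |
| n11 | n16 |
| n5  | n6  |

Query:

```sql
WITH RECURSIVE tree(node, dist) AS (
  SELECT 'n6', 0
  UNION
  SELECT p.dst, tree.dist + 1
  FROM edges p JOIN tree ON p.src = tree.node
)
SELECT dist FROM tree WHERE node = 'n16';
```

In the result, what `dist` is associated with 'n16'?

Base: (n6, dist=0).
Iteration 1: edges from {n6} -> (n11, dist=1), (n28, dist=1).
Iteration 2: edges from {n11,n28} -> (n12, dist=2), (n16, dist=2).
Iteration 3: no outgoing edges from {n12,n16}; recursion stops.

2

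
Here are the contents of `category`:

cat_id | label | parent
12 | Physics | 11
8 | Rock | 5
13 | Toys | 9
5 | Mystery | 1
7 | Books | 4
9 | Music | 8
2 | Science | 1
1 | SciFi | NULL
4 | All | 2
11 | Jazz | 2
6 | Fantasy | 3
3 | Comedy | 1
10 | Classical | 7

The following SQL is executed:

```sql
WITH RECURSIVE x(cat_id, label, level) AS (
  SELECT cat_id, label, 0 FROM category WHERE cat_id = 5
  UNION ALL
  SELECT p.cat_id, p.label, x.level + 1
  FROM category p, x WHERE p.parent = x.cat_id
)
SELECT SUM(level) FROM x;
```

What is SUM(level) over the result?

6

Base: cat_id=5 (Mystery) at level 0.
Iteration 1: rows with parent in {5} -> Rock (id 8, level 1).
Iteration 2: rows with parent in {8} -> Music (id 9, level 2).
Iteration 3: rows with parent in {9} -> Toys (id 13, level 3).
Iteration 4: no rows with parent in {13}; recursion stops.
SUM(level) = 0 + 1 + 2 + 3 = 6.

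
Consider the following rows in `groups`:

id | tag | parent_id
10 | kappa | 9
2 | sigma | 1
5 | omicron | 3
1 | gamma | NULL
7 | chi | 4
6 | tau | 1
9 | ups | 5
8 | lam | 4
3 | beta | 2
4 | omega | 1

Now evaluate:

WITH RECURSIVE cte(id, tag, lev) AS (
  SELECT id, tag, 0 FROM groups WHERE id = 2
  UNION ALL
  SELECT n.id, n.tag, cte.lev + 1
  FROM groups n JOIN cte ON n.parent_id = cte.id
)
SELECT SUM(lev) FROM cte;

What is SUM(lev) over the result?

Base: id=2 (sigma) at lev 0.
Iteration 1: rows with parent_id in {2} -> beta (id 3, lev 1).
Iteration 2: rows with parent_id in {3} -> omicron (id 5, lev 2).
Iteration 3: rows with parent_id in {5} -> ups (id 9, lev 3).
Iteration 4: rows with parent_id in {9} -> kappa (id 10, lev 4).
Iteration 5: no rows with parent_id in {10}; recursion stops.
SUM(lev) = 0 + 1 + 2 + 3 + 4 = 10.

10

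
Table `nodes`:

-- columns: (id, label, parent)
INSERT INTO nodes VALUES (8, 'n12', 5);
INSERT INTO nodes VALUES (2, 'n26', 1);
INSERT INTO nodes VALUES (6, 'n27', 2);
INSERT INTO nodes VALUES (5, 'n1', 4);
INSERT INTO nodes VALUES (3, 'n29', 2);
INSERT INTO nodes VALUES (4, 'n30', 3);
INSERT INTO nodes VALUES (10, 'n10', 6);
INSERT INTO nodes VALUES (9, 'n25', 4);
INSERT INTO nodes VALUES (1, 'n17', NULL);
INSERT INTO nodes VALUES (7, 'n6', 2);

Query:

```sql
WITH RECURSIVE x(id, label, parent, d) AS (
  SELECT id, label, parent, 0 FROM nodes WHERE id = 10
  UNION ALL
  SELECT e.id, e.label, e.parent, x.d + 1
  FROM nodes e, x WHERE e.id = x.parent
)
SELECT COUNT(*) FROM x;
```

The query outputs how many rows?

4

Base: id=10 (n10), parent=6, d 0.
Iteration 1: join on id=6 -> n27 (id 6, parent=2, d 1).
Iteration 2: join on id=2 -> n26 (id 2, parent=1, d 2).
Iteration 3: join on id=1 -> n17 (id 1, parent=NULL, d 3).
Iteration 4: parent is NULL; no match; recursion stops.
Total rows emitted: 4.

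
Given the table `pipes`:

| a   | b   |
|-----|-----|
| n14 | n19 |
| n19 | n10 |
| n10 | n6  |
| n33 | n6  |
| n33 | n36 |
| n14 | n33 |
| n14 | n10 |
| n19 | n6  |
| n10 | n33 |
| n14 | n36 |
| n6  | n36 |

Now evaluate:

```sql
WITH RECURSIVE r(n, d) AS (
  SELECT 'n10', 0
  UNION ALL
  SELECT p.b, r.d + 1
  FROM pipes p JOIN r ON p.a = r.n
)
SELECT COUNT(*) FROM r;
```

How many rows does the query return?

Base: (n10, d=0).
Iteration 1: edges from {n10} -> (n33, d=1), (n6, d=1).
Iteration 2: edges from {n33,n6} -> (n36, d=2) x2, (n6, d=2). [UNION ALL keeps all 3 new rows, including repeats]
Iteration 3: edges from {n36,n6} -> (n36, d=3).
Iteration 4: no outgoing edges from {n36}; recursion stops.
Total rows emitted: 7.

7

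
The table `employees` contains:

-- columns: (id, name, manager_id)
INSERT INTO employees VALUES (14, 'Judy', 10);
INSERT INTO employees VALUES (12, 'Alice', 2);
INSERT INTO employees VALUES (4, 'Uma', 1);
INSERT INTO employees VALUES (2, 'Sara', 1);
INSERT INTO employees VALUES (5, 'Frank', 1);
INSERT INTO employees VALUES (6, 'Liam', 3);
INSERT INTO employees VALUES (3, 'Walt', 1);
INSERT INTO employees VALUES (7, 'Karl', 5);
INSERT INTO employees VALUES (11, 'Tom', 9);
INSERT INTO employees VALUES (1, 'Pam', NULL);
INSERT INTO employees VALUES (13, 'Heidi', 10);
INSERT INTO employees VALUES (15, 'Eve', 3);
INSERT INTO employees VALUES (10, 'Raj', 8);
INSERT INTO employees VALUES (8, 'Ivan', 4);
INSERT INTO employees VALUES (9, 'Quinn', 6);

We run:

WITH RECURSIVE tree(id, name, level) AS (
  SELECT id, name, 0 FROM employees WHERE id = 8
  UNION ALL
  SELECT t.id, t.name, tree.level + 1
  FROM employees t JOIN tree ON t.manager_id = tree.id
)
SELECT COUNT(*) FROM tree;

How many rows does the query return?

Base: id=8 (Ivan) at level 0.
Iteration 1: rows with manager_id in {8} -> Raj (id 10, level 1).
Iteration 2: rows with manager_id in {10} -> Heidi (id 13, level 2), Judy (id 14, level 2).
Iteration 3: no rows with manager_id in {13,14}; recursion stops.
Total rows emitted: 4.

4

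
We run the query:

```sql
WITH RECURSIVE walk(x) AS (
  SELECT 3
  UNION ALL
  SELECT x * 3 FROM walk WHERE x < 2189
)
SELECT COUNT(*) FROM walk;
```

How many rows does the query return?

8

Base: x=3.
Iteration 1: 3 < 2189 holds -> x = 3 * 3 = 9.
Iteration 2: 9 < 2189 holds -> x = 9 * 3 = 27.
Iteration 3: 27 < 2189 holds -> x = 27 * 3 = 81.
Iteration 4: 81 < 2189 holds -> x = 81 * 3 = 243.
Iteration 5: 243 < 2189 holds -> x = 243 * 3 = 729.
Iteration 6: 729 < 2189 holds -> x = 729 * 3 = 2187.
Iteration 7: 2187 < 2189 holds -> x = 2187 * 3 = 6561.
Iteration 8: 6561 < 2189 fails; recursion stops.
Total rows emitted: 8.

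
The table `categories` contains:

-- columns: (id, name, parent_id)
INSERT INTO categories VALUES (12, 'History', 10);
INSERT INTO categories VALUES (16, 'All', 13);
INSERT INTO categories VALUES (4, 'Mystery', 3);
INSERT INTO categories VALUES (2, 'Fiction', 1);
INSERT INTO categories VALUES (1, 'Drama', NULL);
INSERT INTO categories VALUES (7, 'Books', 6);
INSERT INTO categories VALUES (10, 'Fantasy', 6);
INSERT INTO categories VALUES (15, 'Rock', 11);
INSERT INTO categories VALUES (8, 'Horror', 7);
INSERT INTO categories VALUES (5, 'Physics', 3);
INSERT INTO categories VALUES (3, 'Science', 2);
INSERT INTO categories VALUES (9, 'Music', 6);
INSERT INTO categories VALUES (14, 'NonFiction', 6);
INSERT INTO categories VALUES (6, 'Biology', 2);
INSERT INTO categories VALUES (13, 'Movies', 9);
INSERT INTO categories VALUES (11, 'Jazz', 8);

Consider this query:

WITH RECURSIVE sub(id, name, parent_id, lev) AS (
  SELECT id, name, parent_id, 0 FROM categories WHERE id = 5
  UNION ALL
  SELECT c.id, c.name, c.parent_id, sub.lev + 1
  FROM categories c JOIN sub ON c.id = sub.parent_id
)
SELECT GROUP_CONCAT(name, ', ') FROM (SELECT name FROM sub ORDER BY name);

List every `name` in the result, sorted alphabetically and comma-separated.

Drama, Fiction, Physics, Science

Base: id=5 (Physics), parent_id=3, lev 0.
Iteration 1: join on id=3 -> Science (id 3, parent_id=2, lev 1).
Iteration 2: join on id=2 -> Fiction (id 2, parent_id=1, lev 2).
Iteration 3: join on id=1 -> Drama (id 1, parent_id=NULL, lev 3).
Iteration 4: parent_id is NULL; no match; recursion stops.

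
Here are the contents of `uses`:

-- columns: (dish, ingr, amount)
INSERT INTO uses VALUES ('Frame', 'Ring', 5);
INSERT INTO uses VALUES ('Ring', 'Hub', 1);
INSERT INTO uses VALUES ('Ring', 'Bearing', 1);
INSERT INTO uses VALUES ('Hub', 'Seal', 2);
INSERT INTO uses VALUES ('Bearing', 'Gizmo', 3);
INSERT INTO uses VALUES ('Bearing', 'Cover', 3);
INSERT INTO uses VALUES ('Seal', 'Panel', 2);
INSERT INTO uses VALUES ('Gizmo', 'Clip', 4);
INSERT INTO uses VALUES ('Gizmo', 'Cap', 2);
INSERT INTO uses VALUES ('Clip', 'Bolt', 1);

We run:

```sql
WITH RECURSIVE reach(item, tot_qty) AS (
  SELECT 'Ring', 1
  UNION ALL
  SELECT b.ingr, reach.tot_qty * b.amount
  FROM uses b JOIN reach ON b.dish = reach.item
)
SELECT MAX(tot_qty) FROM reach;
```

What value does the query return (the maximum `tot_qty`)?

12

Base: (Ring, tot_qty=1).
Iteration 1: components of {Ring} -> Bearing = 1*1 = 1, Hub = 1*1 = 1.
Iteration 2: components of {Bearing,Hub} -> Cover = 1*3 = 3, Gizmo = 1*3 = 3, Seal = 1*2 = 2.
Iteration 3: components of {Cover,Gizmo,Seal} -> Cap = 3*2 = 6, Clip = 3*4 = 12, Panel = 2*2 = 4.
Iteration 4: components of {Cap,Clip,Panel} -> Bolt = 12*1 = 12.
Iteration 5: no further components; recursion stops.
tot_qty values: 1, 1, 1, 2, 3, 3, 4, 12, 6, 12; the maximum is 12.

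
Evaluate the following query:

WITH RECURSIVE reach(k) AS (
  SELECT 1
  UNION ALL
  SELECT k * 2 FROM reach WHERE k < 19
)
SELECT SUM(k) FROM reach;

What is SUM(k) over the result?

Base: k=1.
Iteration 1: 1 < 19 holds -> k = 1 * 2 = 2.
Iteration 2: 2 < 19 holds -> k = 2 * 2 = 4.
Iteration 3: 4 < 19 holds -> k = 4 * 2 = 8.
Iteration 4: 8 < 19 holds -> k = 8 * 2 = 16.
Iteration 5: 16 < 19 holds -> k = 16 * 2 = 32.
Iteration 6: 32 < 19 fails; recursion stops.
SUM(k) = 1 + 2 + 4 + 8 + 16 + 32 = 63.

63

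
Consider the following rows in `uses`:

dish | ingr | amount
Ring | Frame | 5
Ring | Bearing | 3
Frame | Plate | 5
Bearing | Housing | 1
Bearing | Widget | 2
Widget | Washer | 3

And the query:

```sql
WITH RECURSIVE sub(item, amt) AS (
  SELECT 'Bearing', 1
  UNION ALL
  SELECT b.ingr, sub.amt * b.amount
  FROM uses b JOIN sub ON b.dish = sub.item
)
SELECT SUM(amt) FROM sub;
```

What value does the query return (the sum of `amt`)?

10

Base: (Bearing, amt=1).
Iteration 1: components of {Bearing} -> Housing = 1*1 = 1, Widget = 1*2 = 2.
Iteration 2: components of {Housing,Widget} -> Washer = 2*3 = 6.
Iteration 3: no further components; recursion stops.
SUM(amt) = 1 + 1 + 2 + 6 = 10.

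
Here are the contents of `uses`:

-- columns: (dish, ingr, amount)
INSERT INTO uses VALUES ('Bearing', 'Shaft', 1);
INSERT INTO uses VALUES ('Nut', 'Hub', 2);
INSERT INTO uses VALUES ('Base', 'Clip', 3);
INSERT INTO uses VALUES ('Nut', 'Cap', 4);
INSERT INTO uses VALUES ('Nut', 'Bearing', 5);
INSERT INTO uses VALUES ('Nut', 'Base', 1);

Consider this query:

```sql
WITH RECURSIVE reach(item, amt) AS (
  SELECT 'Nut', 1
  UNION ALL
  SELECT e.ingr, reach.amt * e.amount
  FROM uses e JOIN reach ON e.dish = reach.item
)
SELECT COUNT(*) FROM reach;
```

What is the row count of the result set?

Base: (Nut, amt=1).
Iteration 1: components of {Nut} -> Base = 1*1 = 1, Bearing = 1*5 = 5, Cap = 1*4 = 4, Hub = 1*2 = 2.
Iteration 2: components of {Base,Bearing,Cap,Hub} -> Clip = 1*3 = 3, Shaft = 5*1 = 5.
Iteration 3: no further components; recursion stops.
Total rows emitted: 7.

7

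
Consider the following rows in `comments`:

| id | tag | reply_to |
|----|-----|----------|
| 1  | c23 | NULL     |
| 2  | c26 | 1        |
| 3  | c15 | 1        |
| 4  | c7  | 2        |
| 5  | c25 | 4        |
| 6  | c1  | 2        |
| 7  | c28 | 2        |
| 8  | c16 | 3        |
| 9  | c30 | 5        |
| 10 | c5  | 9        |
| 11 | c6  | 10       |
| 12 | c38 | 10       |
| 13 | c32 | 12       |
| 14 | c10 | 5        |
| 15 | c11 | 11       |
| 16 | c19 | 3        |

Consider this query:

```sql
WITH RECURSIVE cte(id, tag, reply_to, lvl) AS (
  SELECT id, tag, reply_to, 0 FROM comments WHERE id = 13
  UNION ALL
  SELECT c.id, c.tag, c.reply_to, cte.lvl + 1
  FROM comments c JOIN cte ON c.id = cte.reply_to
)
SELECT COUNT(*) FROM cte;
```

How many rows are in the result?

8

Base: id=13 (c32), reply_to=12, lvl 0.
Iteration 1: join on id=12 -> c38 (id 12, reply_to=10, lvl 1).
Iteration 2: join on id=10 -> c5 (id 10, reply_to=9, lvl 2).
Iteration 3: join on id=9 -> c30 (id 9, reply_to=5, lvl 3).
Iteration 4: join on id=5 -> c25 (id 5, reply_to=4, lvl 4).
Iteration 5: join on id=4 -> c7 (id 4, reply_to=2, lvl 5).
Iteration 6: join on id=2 -> c26 (id 2, reply_to=1, lvl 6).
Iteration 7: join on id=1 -> c23 (id 1, reply_to=NULL, lvl 7).
Iteration 8: reply_to is NULL; no match; recursion stops.
Total rows emitted: 8.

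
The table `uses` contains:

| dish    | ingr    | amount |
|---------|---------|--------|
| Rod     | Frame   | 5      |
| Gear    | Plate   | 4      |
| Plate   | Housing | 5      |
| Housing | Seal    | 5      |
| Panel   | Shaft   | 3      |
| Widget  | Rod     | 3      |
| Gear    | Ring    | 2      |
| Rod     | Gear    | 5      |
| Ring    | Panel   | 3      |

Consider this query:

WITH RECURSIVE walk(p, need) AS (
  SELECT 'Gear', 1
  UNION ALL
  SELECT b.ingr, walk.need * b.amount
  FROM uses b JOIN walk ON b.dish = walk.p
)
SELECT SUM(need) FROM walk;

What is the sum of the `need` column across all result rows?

Base: (Gear, need=1).
Iteration 1: components of {Gear} -> Plate = 1*4 = 4, Ring = 1*2 = 2.
Iteration 2: components of {Plate,Ring} -> Housing = 4*5 = 20, Panel = 2*3 = 6.
Iteration 3: components of {Housing,Panel} -> Seal = 20*5 = 100, Shaft = 6*3 = 18.
Iteration 4: no further components; recursion stops.
SUM(need) = 1 + 4 + 2 + 20 + 6 + 100 + 18 = 151.

151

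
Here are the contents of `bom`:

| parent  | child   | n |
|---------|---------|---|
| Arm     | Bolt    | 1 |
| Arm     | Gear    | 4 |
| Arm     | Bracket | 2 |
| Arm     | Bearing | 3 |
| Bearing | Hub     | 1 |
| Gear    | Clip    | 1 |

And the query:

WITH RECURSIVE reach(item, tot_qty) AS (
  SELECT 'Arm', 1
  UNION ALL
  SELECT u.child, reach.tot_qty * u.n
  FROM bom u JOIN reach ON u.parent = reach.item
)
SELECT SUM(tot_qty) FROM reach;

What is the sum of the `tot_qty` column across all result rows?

Base: (Arm, tot_qty=1).
Iteration 1: components of {Arm} -> Bearing = 1*3 = 3, Bolt = 1*1 = 1, Bracket = 1*2 = 2, Gear = 1*4 = 4.
Iteration 2: components of {Bearing,Bolt,Bracket,Gear} -> Clip = 4*1 = 4, Hub = 3*1 = 3.
Iteration 3: no further components; recursion stops.
SUM(tot_qty) = 1 + 1 + 4 + 2 + 3 + 4 + 3 = 18.

18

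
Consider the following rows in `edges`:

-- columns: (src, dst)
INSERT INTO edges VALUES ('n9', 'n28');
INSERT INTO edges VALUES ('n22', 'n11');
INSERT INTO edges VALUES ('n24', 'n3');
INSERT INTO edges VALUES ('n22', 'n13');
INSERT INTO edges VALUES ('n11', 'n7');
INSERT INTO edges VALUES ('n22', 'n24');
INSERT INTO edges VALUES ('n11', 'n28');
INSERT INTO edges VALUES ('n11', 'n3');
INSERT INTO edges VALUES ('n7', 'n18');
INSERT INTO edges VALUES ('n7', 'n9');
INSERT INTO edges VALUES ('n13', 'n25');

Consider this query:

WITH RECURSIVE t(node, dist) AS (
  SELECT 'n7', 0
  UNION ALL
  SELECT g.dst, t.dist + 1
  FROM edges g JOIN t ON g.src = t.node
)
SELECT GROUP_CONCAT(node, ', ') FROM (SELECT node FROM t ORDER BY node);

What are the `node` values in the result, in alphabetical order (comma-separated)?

n18, n28, n7, n9

Base: (n7, dist=0).
Iteration 1: edges from {n7} -> (n18, dist=1), (n9, dist=1).
Iteration 2: edges from {n18,n9} -> (n28, dist=2).
Iteration 3: no outgoing edges from {n28}; recursion stops.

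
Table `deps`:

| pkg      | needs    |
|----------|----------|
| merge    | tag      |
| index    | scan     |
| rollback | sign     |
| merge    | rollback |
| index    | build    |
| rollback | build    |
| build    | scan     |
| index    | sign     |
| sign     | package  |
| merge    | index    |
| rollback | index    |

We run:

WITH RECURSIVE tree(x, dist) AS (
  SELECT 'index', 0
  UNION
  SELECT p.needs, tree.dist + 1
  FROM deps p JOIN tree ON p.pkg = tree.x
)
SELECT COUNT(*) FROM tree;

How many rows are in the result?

Base: (index, dist=0).
Iteration 1: edges from {index} -> (build, dist=1), (scan, dist=1), (sign, dist=1).
Iteration 2: edges from {build,scan,sign} -> (package, dist=2), (scan, dist=2).
Iteration 3: no outgoing edges from {package,scan}; recursion stops.
Total rows emitted: 6.

6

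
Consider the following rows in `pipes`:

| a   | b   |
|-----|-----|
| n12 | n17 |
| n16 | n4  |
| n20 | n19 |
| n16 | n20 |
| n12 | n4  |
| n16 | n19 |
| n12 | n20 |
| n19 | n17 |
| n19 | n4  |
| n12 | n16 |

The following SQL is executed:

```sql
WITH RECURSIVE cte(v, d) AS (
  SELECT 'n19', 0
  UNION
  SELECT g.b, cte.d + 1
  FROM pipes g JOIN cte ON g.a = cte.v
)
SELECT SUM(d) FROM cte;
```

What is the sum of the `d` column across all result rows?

2

Base: (n19, d=0).
Iteration 1: edges from {n19} -> (n17, d=1), (n4, d=1).
Iteration 2: no outgoing edges from {n17,n4}; recursion stops.
SUM(d) = 0 + 1 + 1 = 2.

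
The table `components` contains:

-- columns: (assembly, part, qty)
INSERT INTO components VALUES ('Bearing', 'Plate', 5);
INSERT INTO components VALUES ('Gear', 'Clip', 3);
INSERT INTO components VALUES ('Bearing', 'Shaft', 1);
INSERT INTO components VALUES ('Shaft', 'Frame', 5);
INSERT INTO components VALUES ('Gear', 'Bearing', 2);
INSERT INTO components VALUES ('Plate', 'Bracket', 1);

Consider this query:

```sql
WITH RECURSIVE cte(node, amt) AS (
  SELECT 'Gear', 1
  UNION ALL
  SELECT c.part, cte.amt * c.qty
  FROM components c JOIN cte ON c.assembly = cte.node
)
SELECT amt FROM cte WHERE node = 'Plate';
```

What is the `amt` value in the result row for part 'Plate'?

Base: (Gear, amt=1).
Iteration 1: components of {Gear} -> Bearing = 1*2 = 2, Clip = 1*3 = 3.
Iteration 2: components of {Bearing,Clip} -> Plate = 2*5 = 10, Shaft = 2*1 = 2.
Iteration 3: components of {Plate,Shaft} -> Bracket = 10*1 = 10, Frame = 2*5 = 10.
Iteration 4: no further components; recursion stops.

10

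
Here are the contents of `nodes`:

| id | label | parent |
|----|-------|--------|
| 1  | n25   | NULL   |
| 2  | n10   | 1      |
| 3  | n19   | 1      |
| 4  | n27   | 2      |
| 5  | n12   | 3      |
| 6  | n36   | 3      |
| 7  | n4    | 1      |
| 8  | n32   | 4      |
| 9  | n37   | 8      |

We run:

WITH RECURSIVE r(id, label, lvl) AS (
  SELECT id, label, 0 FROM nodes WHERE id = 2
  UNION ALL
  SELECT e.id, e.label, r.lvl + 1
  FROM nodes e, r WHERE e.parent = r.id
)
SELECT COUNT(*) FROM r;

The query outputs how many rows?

Base: id=2 (n10) at lvl 0.
Iteration 1: rows with parent in {2} -> n27 (id 4, lvl 1).
Iteration 2: rows with parent in {4} -> n32 (id 8, lvl 2).
Iteration 3: rows with parent in {8} -> n37 (id 9, lvl 3).
Iteration 4: no rows with parent in {9}; recursion stops.
Total rows emitted: 4.

4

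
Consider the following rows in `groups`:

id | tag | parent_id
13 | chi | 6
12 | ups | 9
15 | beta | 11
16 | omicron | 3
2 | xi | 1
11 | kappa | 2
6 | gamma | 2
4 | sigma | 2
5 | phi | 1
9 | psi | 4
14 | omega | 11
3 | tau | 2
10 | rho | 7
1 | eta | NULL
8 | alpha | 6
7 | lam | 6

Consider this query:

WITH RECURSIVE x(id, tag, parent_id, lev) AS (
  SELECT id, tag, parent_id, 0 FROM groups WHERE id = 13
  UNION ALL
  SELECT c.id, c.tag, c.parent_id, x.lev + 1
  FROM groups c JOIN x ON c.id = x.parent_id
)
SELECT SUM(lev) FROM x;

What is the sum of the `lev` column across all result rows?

Base: id=13 (chi), parent_id=6, lev 0.
Iteration 1: join on id=6 -> gamma (id 6, parent_id=2, lev 1).
Iteration 2: join on id=2 -> xi (id 2, parent_id=1, lev 2).
Iteration 3: join on id=1 -> eta (id 1, parent_id=NULL, lev 3).
Iteration 4: parent_id is NULL; no match; recursion stops.
SUM(lev) = 0 + 1 + 2 + 3 = 6.

6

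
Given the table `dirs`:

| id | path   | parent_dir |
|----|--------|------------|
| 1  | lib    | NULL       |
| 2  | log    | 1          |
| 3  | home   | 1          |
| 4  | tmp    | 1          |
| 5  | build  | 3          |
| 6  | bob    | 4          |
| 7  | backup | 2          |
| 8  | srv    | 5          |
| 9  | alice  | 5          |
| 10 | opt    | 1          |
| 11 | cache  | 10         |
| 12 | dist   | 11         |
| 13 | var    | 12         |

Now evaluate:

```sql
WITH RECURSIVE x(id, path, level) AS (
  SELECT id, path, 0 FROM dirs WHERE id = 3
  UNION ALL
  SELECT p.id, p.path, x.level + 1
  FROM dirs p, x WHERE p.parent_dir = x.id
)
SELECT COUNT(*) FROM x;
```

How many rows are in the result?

Base: id=3 (home) at level 0.
Iteration 1: rows with parent_dir in {3} -> build (id 5, level 1).
Iteration 2: rows with parent_dir in {5} -> srv (id 8, level 2), alice (id 9, level 2).
Iteration 3: no rows with parent_dir in {8,9}; recursion stops.
Total rows emitted: 4.

4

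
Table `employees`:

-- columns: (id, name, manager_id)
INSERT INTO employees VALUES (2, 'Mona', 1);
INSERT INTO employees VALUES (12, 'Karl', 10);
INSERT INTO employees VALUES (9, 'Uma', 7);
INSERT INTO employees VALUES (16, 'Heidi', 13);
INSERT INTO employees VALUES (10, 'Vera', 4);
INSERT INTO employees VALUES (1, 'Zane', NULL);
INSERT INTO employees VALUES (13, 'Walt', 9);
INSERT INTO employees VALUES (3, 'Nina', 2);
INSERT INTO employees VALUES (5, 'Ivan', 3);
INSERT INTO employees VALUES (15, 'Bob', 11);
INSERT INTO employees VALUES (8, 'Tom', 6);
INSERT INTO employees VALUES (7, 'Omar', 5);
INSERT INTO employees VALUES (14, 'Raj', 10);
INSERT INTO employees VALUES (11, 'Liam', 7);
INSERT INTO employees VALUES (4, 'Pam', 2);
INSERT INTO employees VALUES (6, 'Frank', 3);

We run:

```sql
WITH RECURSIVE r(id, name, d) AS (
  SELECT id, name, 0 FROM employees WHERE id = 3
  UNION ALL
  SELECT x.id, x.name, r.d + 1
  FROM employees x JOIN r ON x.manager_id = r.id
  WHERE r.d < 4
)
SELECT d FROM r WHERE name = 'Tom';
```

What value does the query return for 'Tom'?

Base: id=3 (Nina) at d 0.
Iteration 1: rows with manager_id in {3} -> Ivan (id 5, d 1), Frank (id 6, d 1).
Iteration 2: rows with manager_id in {5,6} -> Omar (id 7, d 2), Tom (id 8, d 2).
Iteration 3: rows with manager_id in {7,8} -> Uma (id 9, d 3), Liam (id 11, d 3).
Iteration 4: rows with manager_id in {9,11} -> Walt (id 13, d 4), Bob (id 15, d 4).
Iteration 5: d < 4 fails for all current rows; recursion stops.

2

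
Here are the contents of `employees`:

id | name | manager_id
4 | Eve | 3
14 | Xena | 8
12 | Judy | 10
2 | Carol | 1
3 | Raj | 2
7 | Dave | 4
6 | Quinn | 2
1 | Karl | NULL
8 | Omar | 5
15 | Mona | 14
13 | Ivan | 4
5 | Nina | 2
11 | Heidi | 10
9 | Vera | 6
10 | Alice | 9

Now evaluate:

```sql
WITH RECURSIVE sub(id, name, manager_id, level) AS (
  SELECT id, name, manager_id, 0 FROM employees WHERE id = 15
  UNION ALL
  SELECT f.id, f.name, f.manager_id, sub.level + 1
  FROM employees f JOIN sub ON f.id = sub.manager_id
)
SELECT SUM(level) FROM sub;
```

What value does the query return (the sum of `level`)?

Base: id=15 (Mona), manager_id=14, level 0.
Iteration 1: join on id=14 -> Xena (id 14, manager_id=8, level 1).
Iteration 2: join on id=8 -> Omar (id 8, manager_id=5, level 2).
Iteration 3: join on id=5 -> Nina (id 5, manager_id=2, level 3).
Iteration 4: join on id=2 -> Carol (id 2, manager_id=1, level 4).
Iteration 5: join on id=1 -> Karl (id 1, manager_id=NULL, level 5).
Iteration 6: manager_id is NULL; no match; recursion stops.
SUM(level) = 0 + 1 + 2 + 3 + 4 + 5 = 15.

15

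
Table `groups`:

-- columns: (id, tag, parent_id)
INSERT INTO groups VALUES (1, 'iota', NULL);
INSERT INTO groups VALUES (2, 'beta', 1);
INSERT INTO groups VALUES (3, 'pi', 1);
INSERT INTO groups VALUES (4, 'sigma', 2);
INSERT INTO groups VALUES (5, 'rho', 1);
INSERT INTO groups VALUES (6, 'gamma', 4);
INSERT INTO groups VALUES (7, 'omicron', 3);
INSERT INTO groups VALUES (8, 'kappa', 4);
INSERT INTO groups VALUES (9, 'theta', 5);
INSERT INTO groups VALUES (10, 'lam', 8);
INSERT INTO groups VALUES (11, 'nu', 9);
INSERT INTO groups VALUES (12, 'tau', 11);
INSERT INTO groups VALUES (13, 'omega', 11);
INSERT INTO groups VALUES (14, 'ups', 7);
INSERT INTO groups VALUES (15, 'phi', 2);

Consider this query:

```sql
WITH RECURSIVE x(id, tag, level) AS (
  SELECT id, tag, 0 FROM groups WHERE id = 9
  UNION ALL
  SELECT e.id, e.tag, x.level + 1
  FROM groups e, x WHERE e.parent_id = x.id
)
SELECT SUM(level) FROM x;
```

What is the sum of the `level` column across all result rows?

Base: id=9 (theta) at level 0.
Iteration 1: rows with parent_id in {9} -> nu (id 11, level 1).
Iteration 2: rows with parent_id in {11} -> tau (id 12, level 2), omega (id 13, level 2).
Iteration 3: no rows with parent_id in {12,13}; recursion stops.
SUM(level) = 0 + 1 + 2 + 2 = 5.

5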